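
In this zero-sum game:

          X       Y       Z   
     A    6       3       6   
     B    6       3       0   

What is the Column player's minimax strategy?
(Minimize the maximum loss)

Column should play Y, value = 3

Work:
Column player minimizes Row's maximum payoff:
Column X: max payoff to Row = 6
Column Y: max payoff to Row = 3
Column Z: max payoff to Row = 6
Minimum is 3, achieved by column Y.
Minimax strategy: Y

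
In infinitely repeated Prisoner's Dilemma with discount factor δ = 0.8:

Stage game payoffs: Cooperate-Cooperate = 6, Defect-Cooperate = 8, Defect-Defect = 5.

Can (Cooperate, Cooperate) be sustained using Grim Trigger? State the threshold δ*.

δ* = 0.6667; since δ = 0.8 ≥ 0.6667, cooperation can be sustained

Work:
For Grim Trigger:
Cooperate forever: 6/(1-δ)
Defect then punished: 8 + 5·δ/(1-δ)
Need: 6/(1-δ) ≥ 8 + 5·δ/(1-δ)
Solving: δ ≥ (T-R)/(T-P) = (8-6)/(8-5) = 0.6667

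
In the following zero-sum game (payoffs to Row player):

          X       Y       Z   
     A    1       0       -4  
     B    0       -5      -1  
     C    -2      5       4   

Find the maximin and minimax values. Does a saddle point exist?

Maximin = -2, Minimax = 1, Saddle: False

Work:
Row minimums: [-4, -5, -2] → maximin = -2
Column maximums: [1, 5, 4] → minimax = 1
No saddle point (maximin ≠ minimax). Mixed strategy needed.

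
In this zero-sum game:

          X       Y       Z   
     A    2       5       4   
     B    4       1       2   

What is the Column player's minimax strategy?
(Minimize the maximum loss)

Column should play X or Z (all achieve the minimum), value = 4

Work:
Column player minimizes Row's maximum payoff:
Column X: max payoff to Row = 4
Column Y: max payoff to Row = 5
Column Z: max payoff to Row = 4
Minimum is 4, achieved by columns X, Z (tied).
Each of X or Z is a minimax strategy.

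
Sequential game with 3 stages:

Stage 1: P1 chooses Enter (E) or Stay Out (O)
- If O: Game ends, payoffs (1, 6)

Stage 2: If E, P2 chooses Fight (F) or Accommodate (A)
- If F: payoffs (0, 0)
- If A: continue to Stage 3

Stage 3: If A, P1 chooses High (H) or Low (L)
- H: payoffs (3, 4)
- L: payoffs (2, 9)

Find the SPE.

SPE: (E, A, H); Outcome (3, 4)

Work:
Stage 3: P1 chooses H (3 vs 2)
Stage 2: P2: F->0, A->4 (anticipating H). Choose A
Stage 1: P1: O->1, E->3 (anticipating A, H). Choose E
SPE path: E -> A -> H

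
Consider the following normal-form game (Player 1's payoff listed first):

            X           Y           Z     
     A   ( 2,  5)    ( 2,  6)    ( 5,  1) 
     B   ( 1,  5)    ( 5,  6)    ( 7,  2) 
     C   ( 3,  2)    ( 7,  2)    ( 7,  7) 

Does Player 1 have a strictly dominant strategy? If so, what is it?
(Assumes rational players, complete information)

No strictly dominant strategy exists for Player 1

Work:
A strategy strictly dominates another if it gives a strictly higher payoff against every opponent action. Compare each pair of P1's strategies column-by-column:
  A vs B: [2 vs 1, 2 vs 5, 5 vs 7] → A does not strictly dominate B (column Y: 2 ≤ 5)
  A vs C: [2 vs 3, 2 vs 7, 5 vs 7] → A does not strictly dominate C (column X: 2 ≤ 3)
  B vs A: [1 vs 2, 5 vs 2, 7 vs 5] → B does not strictly dominate A (column X: 1 ≤ 2)
  B vs C: [1 vs 3, 5 vs 7, 7 vs 7] → B does not strictly dominate C (column X: 1 ≤ 3)
  C vs A: [3 vs 2, 7 vs 2, 7 vs 5] → C strictly dominates A
  C vs B: [3 vs 1, 7 vs 5, 7 vs 7] → C does not strictly dominate B (column Z: 7 ≤ 7)
No single strategy strictly dominates all others → no strictly dominant strategy.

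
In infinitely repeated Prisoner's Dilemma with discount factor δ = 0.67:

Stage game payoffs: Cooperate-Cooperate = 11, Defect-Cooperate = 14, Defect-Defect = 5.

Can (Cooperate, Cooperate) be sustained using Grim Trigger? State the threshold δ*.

δ* = 0.3333; since δ = 0.67 ≥ 0.3333, cooperation can be sustained

Work:
For Grim Trigger:
Cooperate forever: 11/(1-δ)
Defect then punished: 14 + 5·δ/(1-δ)
Need: 11/(1-δ) ≥ 14 + 5·δ/(1-δ)
Solving: δ ≥ (T-R)/(T-P) = (14-11)/(14-5) = 0.3333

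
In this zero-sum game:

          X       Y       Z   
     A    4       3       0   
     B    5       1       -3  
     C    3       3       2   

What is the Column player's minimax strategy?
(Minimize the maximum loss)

Column should play Z, value = 2

Work:
Column player minimizes Row's maximum payoff:
Column X: max payoff to Row = 5
Column Y: max payoff to Row = 3
Column Z: max payoff to Row = 2
Minimum is 2, achieved by column Z.
Minimax strategy: Z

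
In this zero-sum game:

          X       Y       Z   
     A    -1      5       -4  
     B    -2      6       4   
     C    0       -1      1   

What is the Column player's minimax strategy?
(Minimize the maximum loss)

Column should play X, value = 0

Work:
Column player minimizes Row's maximum payoff:
Column X: max payoff to Row = 0
Column Y: max payoff to Row = 6
Column Z: max payoff to Row = 4
Minimum is 0, achieved by column X.
Minimax strategy: X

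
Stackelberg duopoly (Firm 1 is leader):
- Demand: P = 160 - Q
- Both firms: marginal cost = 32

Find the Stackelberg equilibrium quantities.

q₁* (leader) = 64.0, q₂* (follower) = 32.0

Work:
Follower's reaction: q₂ = (a - c - q₁)/2
Leader substitutes: π₁ = q₁·(a - q₁ - (a-c-q₁)/2 - c)
FOC: q₁* = (160 - 32)/2 = 64.00
Then: q₂* = (160 - 32 - 64.0)/2 = 32.00
Leader has first-mover advantage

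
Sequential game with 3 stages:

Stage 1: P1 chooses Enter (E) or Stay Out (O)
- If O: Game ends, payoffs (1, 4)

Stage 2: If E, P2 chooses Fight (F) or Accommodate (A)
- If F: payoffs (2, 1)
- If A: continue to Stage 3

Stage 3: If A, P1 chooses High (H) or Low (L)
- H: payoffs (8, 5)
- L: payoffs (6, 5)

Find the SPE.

SPE: (E, A, H); Outcome (8, 5)

Work:
Stage 3: P1 chooses H (8 vs 6)
Stage 2: P2: F->1, A->5 (anticipating H). Choose A
Stage 1: P1: O->1, E->8 (anticipating A, H). Choose E
SPE path: E -> A -> H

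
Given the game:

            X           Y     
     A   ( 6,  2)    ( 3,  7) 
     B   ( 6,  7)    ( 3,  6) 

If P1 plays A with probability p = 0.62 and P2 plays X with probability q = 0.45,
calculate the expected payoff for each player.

E[P1] = 4.35, E[P2] = 5.396

Work:
E[P1] = p·q·π₁(A,X) + p·(1-q)·π₁(A,Y) + (1-p)·q·π₁(B,X) + (1-p)·(1-q)·π₁(B,Y)
= 0.62·0.45·6 + 0.62·0.55·3 + 0.38·0.45·6 + 0.38·0.55·3
= 4.35

E[P2] = 5.396 (similar calculation)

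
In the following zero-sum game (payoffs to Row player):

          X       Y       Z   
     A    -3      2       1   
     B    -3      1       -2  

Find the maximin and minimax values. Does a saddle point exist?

Maximin = -3, Minimax = -3, Saddle: True

Work:
Row minimums: [-3, -3] → maximin = -3
Column maximums: [-3, 2, 1] → minimax = -3
Saddle point exists! Game value = -3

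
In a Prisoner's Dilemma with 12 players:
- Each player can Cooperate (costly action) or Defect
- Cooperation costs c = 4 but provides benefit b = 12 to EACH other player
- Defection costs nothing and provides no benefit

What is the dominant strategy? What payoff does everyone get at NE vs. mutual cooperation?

Dominant: Defect; NE payoff = 0; Coop payoff = 128

Work:
Defect dominates (saves cost c = 4, benefit to others is external)
NE: All defect → everyone gets 0
If all cooperate: each receives (11)×12 - 4 = 128
Social dilemma: 128 > 0 but NE gives 0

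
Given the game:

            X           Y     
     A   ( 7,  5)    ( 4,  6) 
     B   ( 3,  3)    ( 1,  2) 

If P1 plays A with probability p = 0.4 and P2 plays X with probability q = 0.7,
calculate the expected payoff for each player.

E[P1] = 3.88, E[P2] = 3.74

Work:
E[P1] = p·q·π₁(A,X) + p·(1-q)·π₁(A,Y) + (1-p)·q·π₁(B,X) + (1-p)·(1-q)·π₁(B,Y)
= 0.4·0.7·7 + 0.4·0.3·4 + 0.6·0.7·3 + 0.6·0.3·1
= 3.88

E[P2] = 3.74 (similar calculation)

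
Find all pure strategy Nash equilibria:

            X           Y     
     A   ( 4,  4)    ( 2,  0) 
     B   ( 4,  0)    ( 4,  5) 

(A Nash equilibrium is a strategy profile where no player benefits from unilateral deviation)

Nash equilibrium: (A, X), (B, Y)

Work:
Best responses:
  P1 vs X: payoffs [4, 4] → best response A/B (payoff 4)
  P1 vs Y: payoffs [2, 4] → best response B (payoff 4)
  P2 vs A: payoffs [4, 0] → best response X (payoff 4)
  P2 vs B: payoffs [0, 5] → best response Y (payoff 5)
Mutual best responses: (A,X), (B,Y) → Nash equilibria.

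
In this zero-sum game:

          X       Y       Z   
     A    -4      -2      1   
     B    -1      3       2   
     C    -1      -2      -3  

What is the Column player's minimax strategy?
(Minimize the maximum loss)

Column should play X, value = -1

Work:
Column player minimizes Row's maximum payoff:
Column X: max payoff to Row = -1
Column Y: max payoff to Row = 3
Column Z: max payoff to Row = 2
Minimum is -1, achieved by column X.
Minimax strategy: X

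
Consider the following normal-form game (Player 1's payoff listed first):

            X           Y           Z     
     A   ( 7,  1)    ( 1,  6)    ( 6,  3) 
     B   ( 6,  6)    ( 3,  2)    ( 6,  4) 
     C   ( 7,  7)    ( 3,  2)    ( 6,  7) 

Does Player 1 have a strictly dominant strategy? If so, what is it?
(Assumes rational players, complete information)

No strictly dominant strategy exists for Player 1

Work:
A strategy strictly dominates another if it gives a strictly higher payoff against every opponent action. Compare each pair of P1's strategies column-by-column:
  A vs B: [7 vs 6, 1 vs 3, 6 vs 6] → A does not strictly dominate B (column Y: 1 ≤ 3)
  A vs C: [7 vs 7, 1 vs 3, 6 vs 6] → A does not strictly dominate C (column X: 7 ≤ 7)
  B vs A: [6 vs 7, 3 vs 1, 6 vs 6] → B does not strictly dominate A (column X: 6 ≤ 7)
  B vs C: [6 vs 7, 3 vs 3, 6 vs 6] → B does not strictly dominate C (column X: 6 ≤ 7)
  C vs A: [7 vs 7, 3 vs 1, 6 vs 6] → C does not strictly dominate A (column X: 7 ≤ 7)
  C vs B: [7 vs 6, 3 vs 3, 6 vs 6] → C does not strictly dominate B (column Y: 3 ≤ 3)
No single strategy strictly dominates all others → no strictly dominant strategy.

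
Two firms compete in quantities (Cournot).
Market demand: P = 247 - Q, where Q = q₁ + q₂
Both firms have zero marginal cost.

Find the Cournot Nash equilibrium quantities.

q₁* = q₂* = 82.33; P* = 82.33

Work:
Profit: π_i = P·q_i = (a - q_i - q_j)·q_i
FOC: ∂π_i/∂q_i = a - 2q_i - q_j = 0
Reaction function: q_i = (247 - q_j)/2
Symmetry: q* = 247/3 = 82.33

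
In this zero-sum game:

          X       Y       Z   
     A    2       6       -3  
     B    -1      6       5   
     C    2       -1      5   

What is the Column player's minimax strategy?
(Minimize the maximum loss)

Column should play X, value = 2

Work:
Column player minimizes Row's maximum payoff:
Column X: max payoff to Row = 2
Column Y: max payoff to Row = 6
Column Z: max payoff to Row = 5
Minimum is 2, achieved by column X.
Minimax strategy: X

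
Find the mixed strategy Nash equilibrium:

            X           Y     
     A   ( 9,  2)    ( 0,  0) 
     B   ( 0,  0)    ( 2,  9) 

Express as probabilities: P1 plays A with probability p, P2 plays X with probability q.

p = 0.8182, q = 0.1818

Work:
Find probabilities that make opponent indifferent:
P2 chooses q to make P1 indifferent between A and B
P1 chooses p to make P2 indifferent between X and Y
Mixed NE: P1 plays (A: 0.8182, B: 0.1818), P2 plays (X: 0.1818, Y: 0.8182)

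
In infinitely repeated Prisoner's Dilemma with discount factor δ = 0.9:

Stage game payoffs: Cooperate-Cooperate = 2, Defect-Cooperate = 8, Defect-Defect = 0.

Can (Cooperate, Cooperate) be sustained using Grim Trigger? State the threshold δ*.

δ* = 0.75; since δ = 0.9 ≥ 0.75, cooperation can be sustained

Work:
For Grim Trigger:
Cooperate forever: 2/(1-δ)
Defect then punished: 8 + 0·δ/(1-δ)
Need: 2/(1-δ) ≥ 8 + 0·δ/(1-δ)
Solving: δ ≥ (T-R)/(T-P) = (8-2)/(8-0) = 0.75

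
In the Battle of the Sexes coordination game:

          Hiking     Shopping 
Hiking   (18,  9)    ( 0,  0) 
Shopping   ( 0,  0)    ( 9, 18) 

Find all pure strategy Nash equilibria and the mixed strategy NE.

Pure NE: (Hiking, Hiking) and (Shopping, Shopping); Mixed NE: p = 0.6667, q = 0.3333

Work:
Check pure NE:
(Hiking, Hiking): (18, 9) - no unilateral deviation beneficial
(Shopping, Shopping): (9, 18) - no unilateral deviation beneficial
Mixed NE: P1 plays Hiking with p = 0.6667, P2 plays Hiking with q = 0.3333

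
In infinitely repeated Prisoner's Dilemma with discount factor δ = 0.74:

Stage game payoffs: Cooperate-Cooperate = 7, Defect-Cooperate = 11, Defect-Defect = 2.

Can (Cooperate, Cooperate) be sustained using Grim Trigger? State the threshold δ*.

δ* = 0.4444; since δ = 0.74 ≥ 0.4444, cooperation can be sustained

Work:
For Grim Trigger:
Cooperate forever: 7/(1-δ)
Defect then punished: 11 + 2·δ/(1-δ)
Need: 7/(1-δ) ≥ 11 + 2·δ/(1-δ)
Solving: δ ≥ (T-R)/(T-P) = (11-7)/(11-2) = 0.4444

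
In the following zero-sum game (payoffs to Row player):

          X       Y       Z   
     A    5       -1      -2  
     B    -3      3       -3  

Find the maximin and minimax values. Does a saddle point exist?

Maximin = -2, Minimax = -2, Saddle: True

Work:
Row minimums: [-2, -3] → maximin = -2
Column maximums: [5, 3, -2] → minimax = -2
Saddle point exists! Game value = -2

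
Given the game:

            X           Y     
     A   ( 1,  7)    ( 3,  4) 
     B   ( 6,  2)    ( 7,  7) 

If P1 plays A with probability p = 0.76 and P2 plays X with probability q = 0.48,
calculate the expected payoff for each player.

E[P1] = 3.1152, E[P2] = 5.2384

Work:
E[P1] = p·q·π₁(A,X) + p·(1-q)·π₁(A,Y) + (1-p)·q·π₁(B,X) + (1-p)·(1-q)·π₁(B,Y)
= 0.76·0.48·1 + 0.76·0.52·3 + 0.24·0.48·6 + 0.24·0.52·7
= 3.1152

E[P2] = 5.2384 (similar calculation)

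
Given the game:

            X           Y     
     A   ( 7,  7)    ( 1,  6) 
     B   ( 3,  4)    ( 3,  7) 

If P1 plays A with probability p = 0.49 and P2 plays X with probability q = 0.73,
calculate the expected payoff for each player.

E[P1] = 4.1662, E[P2] = 5.7508

Work:
E[P1] = p·q·π₁(A,X) + p·(1-q)·π₁(A,Y) + (1-p)·q·π₁(B,X) + (1-p)·(1-q)·π₁(B,Y)
= 0.49·0.73·7 + 0.49·0.27·1 + 0.51·0.73·3 + 0.51·0.27·3
= 4.1662

E[P2] = 5.7508 (similar calculation)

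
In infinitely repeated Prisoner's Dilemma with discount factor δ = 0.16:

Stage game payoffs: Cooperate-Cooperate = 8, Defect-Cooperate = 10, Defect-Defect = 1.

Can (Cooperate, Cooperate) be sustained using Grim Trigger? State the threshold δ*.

δ* = 0.2222; since δ = 0.16 < 0.2222, cooperation cannot be sustained

Work:
For Grim Trigger:
Cooperate forever: 8/(1-δ)
Defect then punished: 10 + 1·δ/(1-δ)
Need: 8/(1-δ) ≥ 10 + 1·δ/(1-δ)
Solving: δ ≥ (T-R)/(T-P) = (10-8)/(10-1) = 0.2222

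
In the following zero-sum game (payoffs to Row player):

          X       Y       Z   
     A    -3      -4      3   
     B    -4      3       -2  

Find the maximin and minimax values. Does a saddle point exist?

Maximin = -4, Minimax = -3, Saddle: False

Work:
Row minimums: [-4, -4] → maximin = -4
Column maximums: [-3, 3, 3] → minimax = -3
No saddle point (maximin ≠ minimax). Mixed strategy needed.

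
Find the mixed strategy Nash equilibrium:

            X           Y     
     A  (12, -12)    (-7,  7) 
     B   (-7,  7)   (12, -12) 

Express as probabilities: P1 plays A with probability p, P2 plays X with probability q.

p = 0.5, q = 0.5

Work:
Find probabilities that make opponent indifferent:
P2 chooses q to make P1 indifferent between A and B
P1 chooses p to make P2 indifferent between X and Y
Mixed NE: P1 plays (A: 0.5, B: 0.5), P2 plays (X: 0.5, Y: 0.5)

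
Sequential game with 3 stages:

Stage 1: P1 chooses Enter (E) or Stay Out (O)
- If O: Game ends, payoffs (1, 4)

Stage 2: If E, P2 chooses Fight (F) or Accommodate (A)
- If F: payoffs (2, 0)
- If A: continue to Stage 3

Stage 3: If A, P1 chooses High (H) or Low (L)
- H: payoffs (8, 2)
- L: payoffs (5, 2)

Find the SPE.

SPE: (E, A, H); Outcome (8, 2)

Work:
Stage 3: P1 chooses H (8 vs 5)
Stage 2: P2: F->0, A->2 (anticipating H). Choose A
Stage 1: P1: O->1, E->8 (anticipating A, H). Choose E
SPE path: E -> A -> H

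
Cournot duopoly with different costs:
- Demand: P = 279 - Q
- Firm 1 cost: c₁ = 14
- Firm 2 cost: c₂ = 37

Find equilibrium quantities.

q₁* = 96.0, q₂* = 73.0

Work:
Reaction: q₁ = (279 - 14 - q₂)/2
Reaction: q₂ = (279 - 37 - q₁)/2
Solve simultaneously:
q₁* = (279 - 2×14 + 37)/3 = 96.0
q₂* = (279 - 2×37 + 14)/3 = 73.0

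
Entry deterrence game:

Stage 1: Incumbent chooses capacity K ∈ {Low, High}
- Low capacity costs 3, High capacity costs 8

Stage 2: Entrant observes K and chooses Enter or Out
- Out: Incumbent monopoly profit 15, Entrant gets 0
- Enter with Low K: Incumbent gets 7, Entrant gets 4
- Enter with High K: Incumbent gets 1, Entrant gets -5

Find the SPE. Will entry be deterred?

SPE: (High, Enter|Low, Out|High); Entry deterred. Incumbent net profit = 7

Work:
After Low K: Entrant enters (4 > 0)
After High K: Entrant stays out (-5 < 0)
Incumbent: Low → 7−3=4, High → 15−8=7
Incumbent chooses High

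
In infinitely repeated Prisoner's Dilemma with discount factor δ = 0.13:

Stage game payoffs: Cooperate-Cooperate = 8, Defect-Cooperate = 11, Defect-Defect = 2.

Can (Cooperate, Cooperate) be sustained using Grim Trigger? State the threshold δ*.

δ* = 0.3333; since δ = 0.13 < 0.3333, cooperation cannot be sustained

Work:
For Grim Trigger:
Cooperate forever: 8/(1-δ)
Defect then punished: 11 + 2·δ/(1-δ)
Need: 8/(1-δ) ≥ 11 + 2·δ/(1-δ)
Solving: δ ≥ (T-R)/(T-P) = (11-8)/(11-2) = 0.3333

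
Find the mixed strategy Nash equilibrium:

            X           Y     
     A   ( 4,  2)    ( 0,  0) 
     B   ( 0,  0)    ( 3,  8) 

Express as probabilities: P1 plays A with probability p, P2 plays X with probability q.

p = 0.8, q = 0.4286

Work:
Find probabilities that make opponent indifferent:
P2 chooses q to make P1 indifferent between A and B
P1 chooses p to make P2 indifferent between X and Y
Mixed NE: P1 plays (A: 0.8, B: 0.2), P2 plays (X: 0.4286, Y: 0.5714)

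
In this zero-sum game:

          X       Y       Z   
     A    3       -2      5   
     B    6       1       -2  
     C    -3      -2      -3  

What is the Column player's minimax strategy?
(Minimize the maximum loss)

Column should play Y, value = 1

Work:
Column player minimizes Row's maximum payoff:
Column X: max payoff to Row = 6
Column Y: max payoff to Row = 1
Column Z: max payoff to Row = 5
Minimum is 1, achieved by column Y.
Minimax strategy: Y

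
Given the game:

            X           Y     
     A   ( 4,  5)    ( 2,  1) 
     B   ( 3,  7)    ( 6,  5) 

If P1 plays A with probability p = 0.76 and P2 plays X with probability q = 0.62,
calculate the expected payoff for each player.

E[P1] = 3.456, E[P2] = 4.1424

Work:
E[P1] = p·q·π₁(A,X) + p·(1-q)·π₁(A,Y) + (1-p)·q·π₁(B,X) + (1-p)·(1-q)·π₁(B,Y)
= 0.76·0.62·4 + 0.76·0.38·2 + 0.24·0.62·3 + 0.24·0.38·6
= 3.456

E[P2] = 4.1424 (similar calculation)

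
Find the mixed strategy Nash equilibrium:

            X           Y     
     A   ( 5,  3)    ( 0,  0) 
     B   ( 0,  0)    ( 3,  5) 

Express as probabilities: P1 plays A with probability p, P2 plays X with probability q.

p = 0.625, q = 0.375

Work:
Find probabilities that make opponent indifferent:
P2 chooses q to make P1 indifferent between A and B
P1 chooses p to make P2 indifferent between X and Y
Mixed NE: P1 plays (A: 0.625, B: 0.375), P2 plays (X: 0.375, Y: 0.625)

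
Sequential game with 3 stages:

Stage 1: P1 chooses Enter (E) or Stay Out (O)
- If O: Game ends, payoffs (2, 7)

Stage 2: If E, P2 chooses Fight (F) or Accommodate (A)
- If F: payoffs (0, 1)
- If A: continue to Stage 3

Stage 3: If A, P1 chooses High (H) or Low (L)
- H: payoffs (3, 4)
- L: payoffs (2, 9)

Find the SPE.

SPE: (E, A, H); Outcome (3, 4)

Work:
Stage 3: P1 chooses H (3 vs 2)
Stage 2: P2: F->1, A->4 (anticipating H). Choose A
Stage 1: P1: O->2, E->3 (anticipating A, H). Choose E
SPE path: E -> A -> H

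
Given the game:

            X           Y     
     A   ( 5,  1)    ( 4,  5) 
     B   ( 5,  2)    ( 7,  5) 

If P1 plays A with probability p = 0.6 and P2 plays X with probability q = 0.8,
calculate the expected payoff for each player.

E[P1] = 5.04, E[P2] = 2.12

Work:
E[P1] = p·q·π₁(A,X) + p·(1-q)·π₁(A,Y) + (1-p)·q·π₁(B,X) + (1-p)·(1-q)·π₁(B,Y)
= 0.6·0.8·5 + 0.6·0.2·4 + 0.4·0.8·5 + 0.4·0.2·7
= 5.04

E[P2] = 2.12 (similar calculation)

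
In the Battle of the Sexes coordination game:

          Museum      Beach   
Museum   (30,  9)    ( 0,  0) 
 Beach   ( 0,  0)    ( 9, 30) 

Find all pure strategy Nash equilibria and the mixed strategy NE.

Pure NE: (Museum, Museum) and (Beach, Beach); Mixed NE: p = 0.7692, q = 0.2308

Work:
Check pure NE:
(Museum, Museum): (30, 9) - no unilateral deviation beneficial
(Beach, Beach): (9, 30) - no unilateral deviation beneficial
Mixed NE: P1 plays Museum with p = 0.7692, P2 plays Museum with q = 0.2308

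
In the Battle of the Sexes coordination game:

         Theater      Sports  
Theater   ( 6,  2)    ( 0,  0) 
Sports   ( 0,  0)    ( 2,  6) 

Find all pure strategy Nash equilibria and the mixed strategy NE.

Pure NE: (Theater, Theater) and (Sports, Sports); Mixed NE: p = 0.75, q = 0.25

Work:
Check pure NE:
(Theater, Theater): (6, 2) - no unilateral deviation beneficial
(Sports, Sports): (2, 6) - no unilateral deviation beneficial
Mixed NE: P1 plays Theater with p = 0.75, P2 plays Theater with q = 0.25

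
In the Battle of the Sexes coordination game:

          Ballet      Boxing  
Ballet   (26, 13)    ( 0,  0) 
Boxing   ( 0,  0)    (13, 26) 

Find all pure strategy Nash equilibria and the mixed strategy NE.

Pure NE: (Ballet, Ballet) and (Boxing, Boxing); Mixed NE: p = 0.6667, q = 0.3333

Work:
Check pure NE:
(Ballet, Ballet): (26, 13) - no unilateral deviation beneficial
(Boxing, Boxing): (13, 26) - no unilateral deviation beneficial
Mixed NE: P1 plays Ballet with p = 0.6667, P2 plays Ballet with q = 0.3333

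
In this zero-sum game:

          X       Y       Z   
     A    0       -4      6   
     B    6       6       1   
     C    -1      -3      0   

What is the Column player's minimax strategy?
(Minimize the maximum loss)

Column should play X or Y or Z (all achieve the minimum), value = 6

Work:
Column player minimizes Row's maximum payoff:
Column X: max payoff to Row = 6
Column Y: max payoff to Row = 6
Column Z: max payoff to Row = 6
Minimum is 6, achieved by columns X, Y, Z (tied).
Each of X or Y or Z is a minimax strategy.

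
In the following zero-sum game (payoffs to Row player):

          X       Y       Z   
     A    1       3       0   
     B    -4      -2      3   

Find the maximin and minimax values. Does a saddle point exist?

Maximin = 0, Minimax = 1, Saddle: False

Work:
Row minimums: [0, -4] → maximin = 0
Column maximums: [1, 3, 3] → minimax = 1
No saddle point (maximin ≠ minimax). Mixed strategy needed.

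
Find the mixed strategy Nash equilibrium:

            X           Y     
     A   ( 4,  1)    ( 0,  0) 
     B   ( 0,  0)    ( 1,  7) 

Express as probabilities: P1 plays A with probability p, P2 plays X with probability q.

p = 0.875, q = 0.2

Work:
Find probabilities that make opponent indifferent:
P2 chooses q to make P1 indifferent between A and B
P1 chooses p to make P2 indifferent between X and Y
Mixed NE: P1 plays (A: 0.875, B: 0.125), P2 plays (X: 0.2, Y: 0.8)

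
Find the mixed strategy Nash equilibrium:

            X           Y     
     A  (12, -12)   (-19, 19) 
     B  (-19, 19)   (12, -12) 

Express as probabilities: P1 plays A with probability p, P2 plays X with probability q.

p = 0.5, q = 0.5

Work:
Find probabilities that make opponent indifferent:
P2 chooses q to make P1 indifferent between A and B
P1 chooses p to make P2 indifferent between X and Y
Mixed NE: P1 plays (A: 0.5, B: 0.5), P2 plays (X: 0.5, Y: 0.5)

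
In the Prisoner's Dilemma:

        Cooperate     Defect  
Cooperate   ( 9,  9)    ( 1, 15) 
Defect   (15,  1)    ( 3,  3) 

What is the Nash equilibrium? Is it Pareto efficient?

(Defect, Defect) is NE; not Pareto efficient

Work:
Defect dominates Cooperate for both players:
If P2 cooperates: Defect (15) > Cooperate (9)
If P2 defects: Defect (3) > Cooperate (1)
NE: (Defect, Defect) with payoff (3, 3)
But (Cooperate, Cooperate) = (9, 9) Pareto dominates (3, 3)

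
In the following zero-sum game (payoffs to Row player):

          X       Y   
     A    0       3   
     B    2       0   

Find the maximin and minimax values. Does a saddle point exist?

Maximin = 0, Minimax = 2, Saddle: False

Work:
Row minimums: [0, 0] → maximin = 0
Column maximums: [2, 3] → minimax = 2
No saddle point (maximin ≠ minimax). Mixed strategy needed.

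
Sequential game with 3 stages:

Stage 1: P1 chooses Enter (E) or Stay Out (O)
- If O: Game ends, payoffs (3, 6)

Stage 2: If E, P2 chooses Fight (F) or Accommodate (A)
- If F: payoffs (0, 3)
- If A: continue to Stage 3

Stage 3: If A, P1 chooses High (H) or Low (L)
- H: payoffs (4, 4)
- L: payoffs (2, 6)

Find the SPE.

SPE: (E, A, H); Outcome (4, 4)

Work:
Stage 3: P1 chooses H (4 vs 2)
Stage 2: P2: F->3, A->4 (anticipating H). Choose A
Stage 1: P1: O->3, E->4 (anticipating A, H). Choose E
SPE path: E -> A -> H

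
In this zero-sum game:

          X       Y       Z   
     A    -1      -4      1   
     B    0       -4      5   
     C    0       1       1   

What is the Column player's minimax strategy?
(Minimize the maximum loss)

Column should play X, value = 0

Work:
Column player minimizes Row's maximum payoff:
Column X: max payoff to Row = 0
Column Y: max payoff to Row = 1
Column Z: max payoff to Row = 5
Minimum is 0, achieved by column X.
Minimax strategy: X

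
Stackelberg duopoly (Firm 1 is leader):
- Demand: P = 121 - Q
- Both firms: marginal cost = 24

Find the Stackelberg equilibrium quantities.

q₁* (leader) = 48.5, q₂* (follower) = 24.25

Work:
Follower's reaction: q₂ = (a - c - q₁)/2
Leader substitutes: π₁ = q₁·(a - q₁ - (a-c-q₁)/2 - c)
FOC: q₁* = (121 - 24)/2 = 48.50
Then: q₂* = (121 - 24 - 48.5)/2 = 24.25
Leader has first-mover advantage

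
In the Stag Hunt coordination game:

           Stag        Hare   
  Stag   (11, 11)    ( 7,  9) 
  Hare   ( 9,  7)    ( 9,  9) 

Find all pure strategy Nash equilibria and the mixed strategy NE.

Pure NE: (Stag, Stag) and (Hare, Hare); Mixed NE: p = 0.5, q = 0.5

Work:
Check pure NE:
(Stag, Stag): (11, 11) - no unilateral deviation beneficial
(Hare, Hare): (9, 9) - no unilateral deviation beneficial
Mixed NE: P1 plays Stag with p = 0.5, P2 plays Stag with q = 0.5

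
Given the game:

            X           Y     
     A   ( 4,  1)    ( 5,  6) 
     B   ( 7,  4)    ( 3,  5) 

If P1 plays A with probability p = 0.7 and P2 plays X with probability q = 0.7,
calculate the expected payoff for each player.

E[P1] = 4.75, E[P2] = 3.04

Work:
E[P1] = p·q·π₁(A,X) + p·(1-q)·π₁(A,Y) + (1-p)·q·π₁(B,X) + (1-p)·(1-q)·π₁(B,Y)
= 0.7·0.7·4 + 0.7·0.3·5 + 0.3·0.7·7 + 0.3·0.3·3
= 4.75

E[P2] = 3.04 (similar calculation)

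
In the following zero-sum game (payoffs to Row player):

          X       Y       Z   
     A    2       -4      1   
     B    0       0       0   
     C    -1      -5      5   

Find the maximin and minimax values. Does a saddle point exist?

Maximin = 0, Minimax = 0, Saddle: True

Work:
Row minimums: [-4, 0, -5] → maximin = 0
Column maximums: [2, 0, 5] → minimax = 0
Saddle point exists! Game value = 0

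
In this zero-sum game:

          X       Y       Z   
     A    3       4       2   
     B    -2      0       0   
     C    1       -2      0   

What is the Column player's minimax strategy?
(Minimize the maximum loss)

Column should play Z, value = 2

Work:
Column player minimizes Row's maximum payoff:
Column X: max payoff to Row = 3
Column Y: max payoff to Row = 4
Column Z: max payoff to Row = 2
Minimum is 2, achieved by column Z.
Minimax strategy: Z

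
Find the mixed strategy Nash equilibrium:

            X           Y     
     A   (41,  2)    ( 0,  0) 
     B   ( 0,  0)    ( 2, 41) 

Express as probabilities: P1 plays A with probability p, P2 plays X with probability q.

p = 0.9535, q = 0.0465

Work:
Find probabilities that make opponent indifferent:
P2 chooses q to make P1 indifferent between A and B
P1 chooses p to make P2 indifferent between X and Y
Mixed NE: P1 plays (A: 0.9535, B: 0.0465), P2 plays (X: 0.0465, Y: 0.9535)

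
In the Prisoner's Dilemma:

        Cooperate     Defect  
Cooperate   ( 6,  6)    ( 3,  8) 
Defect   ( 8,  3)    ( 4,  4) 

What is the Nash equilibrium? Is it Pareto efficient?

(Defect, Defect) is NE; not Pareto efficient

Work:
Defect dominates Cooperate for both players:
If P2 cooperates: Defect (8) > Cooperate (6)
If P2 defects: Defect (4) > Cooperate (3)
NE: (Defect, Defect) with payoff (4, 4)
But (Cooperate, Cooperate) = (6, 6) Pareto dominates (4, 4)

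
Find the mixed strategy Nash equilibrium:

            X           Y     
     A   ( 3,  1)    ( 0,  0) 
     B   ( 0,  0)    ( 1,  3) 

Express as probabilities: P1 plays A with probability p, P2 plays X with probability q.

p = 0.75, q = 0.25

Work:
Find probabilities that make opponent indifferent:
P2 chooses q to make P1 indifferent between A and B
P1 chooses p to make P2 indifferent between X and Y
Mixed NE: P1 plays (A: 0.75, B: 0.25), P2 plays (X: 0.25, Y: 0.75)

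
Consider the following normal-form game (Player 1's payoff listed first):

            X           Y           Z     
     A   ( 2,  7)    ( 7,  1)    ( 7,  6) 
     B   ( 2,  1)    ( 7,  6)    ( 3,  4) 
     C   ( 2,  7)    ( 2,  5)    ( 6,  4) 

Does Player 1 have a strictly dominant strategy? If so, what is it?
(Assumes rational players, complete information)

No strictly dominant strategy exists for Player 1

Work:
A strategy strictly dominates another if it gives a strictly higher payoff against every opponent action. Compare each pair of P1's strategies column-by-column:
  A vs B: [2 vs 2, 7 vs 7, 7 vs 3] → A does not strictly dominate B (column X: 2 ≤ 2)
  A vs C: [2 vs 2, 7 vs 2, 7 vs 6] → A does not strictly dominate C (column X: 2 ≤ 2)
  B vs A: [2 vs 2, 7 vs 7, 3 vs 7] → B does not strictly dominate A (column X: 2 ≤ 2)
  B vs C: [2 vs 2, 7 vs 2, 3 vs 6] → B does not strictly dominate C (column X: 2 ≤ 2)
  C vs A: [2 vs 2, 2 vs 7, 6 vs 7] → C does not strictly dominate A (column X: 2 ≤ 2)
  C vs B: [2 vs 2, 2 vs 7, 6 vs 3] → C does not strictly dominate B (column X: 2 ≤ 2)
No single strategy strictly dominates all others → no strictly dominant strategy.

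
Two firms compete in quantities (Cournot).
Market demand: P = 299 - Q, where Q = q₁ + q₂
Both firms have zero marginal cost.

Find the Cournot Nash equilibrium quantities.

q₁* = q₂* = 99.67; P* = 99.67

Work:
Profit: π_i = P·q_i = (a - q_i - q_j)·q_i
FOC: ∂π_i/∂q_i = a - 2q_i - q_j = 0
Reaction function: q_i = (299 - q_j)/2
Symmetry: q* = 299/3 = 99.67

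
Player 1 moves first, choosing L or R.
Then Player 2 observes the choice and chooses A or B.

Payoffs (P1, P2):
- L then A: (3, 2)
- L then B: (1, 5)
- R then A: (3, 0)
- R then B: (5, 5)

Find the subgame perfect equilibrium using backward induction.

P1 plays R, P2 plays B after L and B after R; Payoff (5, 5)

Work:
Backward induction:
After L: P2 chooses B → P1 gets 1
After R: P2 chooses B → P1 gets 5
P1 chooses R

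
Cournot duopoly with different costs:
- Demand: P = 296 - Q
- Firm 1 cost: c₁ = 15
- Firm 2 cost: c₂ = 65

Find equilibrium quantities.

q₁* = 110.33, q₂* = 60.33

Work:
Reaction: q₁ = (296 - 15 - q₂)/2
Reaction: q₂ = (296 - 65 - q₁)/2
Solve simultaneously:
q₁* = (296 - 2×15 + 65)/3 = 110.33
q₂* = (296 - 2×65 + 15)/3 = 60.33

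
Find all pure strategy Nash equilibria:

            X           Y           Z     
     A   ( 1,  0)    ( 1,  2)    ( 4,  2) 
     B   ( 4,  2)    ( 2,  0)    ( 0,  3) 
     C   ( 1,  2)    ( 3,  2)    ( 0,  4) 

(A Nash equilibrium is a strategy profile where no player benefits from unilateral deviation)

Nash equilibrium: (A, Z)

Work:
Best responses:
  P1 vs X: payoffs [1, 4, 1] → best response B (payoff 4)
  P1 vs Y: payoffs [1, 2, 3] → best response C (payoff 3)
  P1 vs Z: payoffs [4, 0, 0] → best response A (payoff 4)
  P2 vs A: payoffs [0, 2, 2] → best response Y/Z (payoff 2)
  P2 vs B: payoffs [2, 0, 3] → best response Z (payoff 3)
  P2 vs C: payoffs [2, 2, 4] → best response Z (payoff 4)
Mutual best responses: (A,Z) → Nash equilibria.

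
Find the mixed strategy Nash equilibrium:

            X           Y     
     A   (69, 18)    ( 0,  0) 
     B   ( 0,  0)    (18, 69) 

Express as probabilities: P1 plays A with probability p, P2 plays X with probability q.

p = 0.7931, q = 0.2069

Work:
Find probabilities that make opponent indifferent:
P2 chooses q to make P1 indifferent between A and B
P1 chooses p to make P2 indifferent between X and Y
Mixed NE: P1 plays (A: 0.7931, B: 0.2069), P2 plays (X: 0.2069, Y: 0.7931)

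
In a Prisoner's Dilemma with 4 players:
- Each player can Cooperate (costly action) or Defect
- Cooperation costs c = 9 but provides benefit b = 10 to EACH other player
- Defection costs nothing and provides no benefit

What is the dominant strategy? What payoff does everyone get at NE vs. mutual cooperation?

Dominant: Defect; NE payoff = 0; Coop payoff = 21

Work:
Defect dominates (saves cost c = 9, benefit to others is external)
NE: All defect → everyone gets 0
If all cooperate: each receives (3)×10 - 9 = 21
Social dilemma: 21 > 0 but NE gives 0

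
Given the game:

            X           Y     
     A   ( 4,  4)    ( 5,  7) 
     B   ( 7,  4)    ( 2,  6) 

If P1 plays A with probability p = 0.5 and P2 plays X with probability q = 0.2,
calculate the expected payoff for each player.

E[P1] = 3.9, E[P2] = 6.0

Work:
E[P1] = p·q·π₁(A,X) + p·(1-q)·π₁(A,Y) + (1-p)·q·π₁(B,X) + (1-p)·(1-q)·π₁(B,Y)
= 0.5·0.2·4 + 0.5·0.8·5 + 0.5·0.2·7 + 0.5·0.8·2
= 3.9

E[P2] = 6.0 (similar calculation)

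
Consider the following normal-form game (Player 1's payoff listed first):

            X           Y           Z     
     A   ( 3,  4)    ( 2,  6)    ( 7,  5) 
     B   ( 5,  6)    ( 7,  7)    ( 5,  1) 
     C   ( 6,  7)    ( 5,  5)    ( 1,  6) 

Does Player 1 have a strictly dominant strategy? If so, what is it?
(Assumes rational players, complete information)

No strictly dominant strategy exists for Player 1

Work:
A strategy strictly dominates another if it gives a strictly higher payoff against every opponent action. Compare each pair of P1's strategies column-by-column:
  A vs B: [3 vs 5, 2 vs 7, 7 vs 5] → A does not strictly dominate B (column X: 3 ≤ 5)
  A vs C: [3 vs 6, 2 vs 5, 7 vs 1] → A does not strictly dominate C (column X: 3 ≤ 6)
  B vs A: [5 vs 3, 7 vs 2, 5 vs 7] → B does not strictly dominate A (column Z: 5 ≤ 7)
  B vs C: [5 vs 6, 7 vs 5, 5 vs 1] → B does not strictly dominate C (column X: 5 ≤ 6)
  C vs A: [6 vs 3, 5 vs 2, 1 vs 7] → C does not strictly dominate A (column Z: 1 ≤ 7)
  C vs B: [6 vs 5, 5 vs 7, 1 vs 5] → C does not strictly dominate B (column Y: 5 ≤ 7)
No single strategy strictly dominates all others → no strictly dominant strategy.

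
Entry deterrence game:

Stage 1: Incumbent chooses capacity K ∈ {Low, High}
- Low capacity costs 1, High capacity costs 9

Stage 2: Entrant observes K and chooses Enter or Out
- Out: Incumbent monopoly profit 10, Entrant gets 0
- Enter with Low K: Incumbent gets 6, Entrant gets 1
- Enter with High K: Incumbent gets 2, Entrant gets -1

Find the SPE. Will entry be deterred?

SPE: (Low, Enter|Low, Out|High); Entry not deterred. Incumbent net profit = 5, Entrant gets 1

Work:
After Low K: Entrant enters (1 > 0)
After High K: Entrant stays out (-1 < 0)
Incumbent: Low → 6−1=5, High → 10−9=1
Incumbent chooses Low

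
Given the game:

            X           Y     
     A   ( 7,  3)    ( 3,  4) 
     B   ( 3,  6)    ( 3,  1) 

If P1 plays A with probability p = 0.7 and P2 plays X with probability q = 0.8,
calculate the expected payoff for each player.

E[P1] = 5.24, E[P2] = 3.74

Work:
E[P1] = p·q·π₁(A,X) + p·(1-q)·π₁(A,Y) + (1-p)·q·π₁(B,X) + (1-p)·(1-q)·π₁(B,Y)
= 0.7·0.8·7 + 0.7·0.2·3 + 0.3·0.8·3 + 0.3·0.2·3
= 5.24

E[P2] = 3.74 (similar calculation)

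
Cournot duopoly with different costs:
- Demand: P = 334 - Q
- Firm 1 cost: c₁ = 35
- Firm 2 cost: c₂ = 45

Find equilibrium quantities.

q₁* = 103.0, q₂* = 93.0

Work:
Reaction: q₁ = (334 - 35 - q₂)/2
Reaction: q₂ = (334 - 45 - q₁)/2
Solve simultaneously:
q₁* = (334 - 2×35 + 45)/3 = 103.0
q₂* = (334 - 2×45 + 35)/3 = 93.0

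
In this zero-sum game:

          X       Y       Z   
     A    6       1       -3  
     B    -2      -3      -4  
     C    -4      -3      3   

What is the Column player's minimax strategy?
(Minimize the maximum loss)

Column should play Y, value = 1

Work:
Column player minimizes Row's maximum payoff:
Column X: max payoff to Row = 6
Column Y: max payoff to Row = 1
Column Z: max payoff to Row = 3
Minimum is 1, achieved by column Y.
Minimax strategy: Y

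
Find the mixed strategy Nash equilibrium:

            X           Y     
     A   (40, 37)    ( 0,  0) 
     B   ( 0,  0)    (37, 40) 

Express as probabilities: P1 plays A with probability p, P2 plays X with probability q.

p = 0.5195, q = 0.4805

Work:
Find probabilities that make opponent indifferent:
P2 chooses q to make P1 indifferent between A and B
P1 chooses p to make P2 indifferent between X and Y
Mixed NE: P1 plays (A: 0.5195, B: 0.4805), P2 plays (X: 0.4805, Y: 0.5195)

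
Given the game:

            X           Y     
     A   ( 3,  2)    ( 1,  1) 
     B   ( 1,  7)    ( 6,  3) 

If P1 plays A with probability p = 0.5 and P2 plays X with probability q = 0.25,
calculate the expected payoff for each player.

E[P1] = 3.125, E[P2] = 2.625

Work:
E[P1] = p·q·π₁(A,X) + p·(1-q)·π₁(A,Y) + (1-p)·q·π₁(B,X) + (1-p)·(1-q)·π₁(B,Y)
= 0.5·0.25·3 + 0.5·0.75·1 + 0.5·0.25·1 + 0.5·0.75·6
= 3.125

E[P2] = 2.625 (similar calculation)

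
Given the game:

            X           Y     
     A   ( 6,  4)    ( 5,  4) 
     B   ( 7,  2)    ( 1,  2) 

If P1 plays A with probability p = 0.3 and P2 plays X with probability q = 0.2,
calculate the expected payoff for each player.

E[P1] = 3.1, E[P2] = 2.6

Work:
E[P1] = p·q·π₁(A,X) + p·(1-q)·π₁(A,Y) + (1-p)·q·π₁(B,X) + (1-p)·(1-q)·π₁(B,Y)
= 0.3·0.2·6 + 0.3·0.8·5 + 0.7·0.2·7 + 0.7·0.8·1
= 3.1

E[P2] = 2.6 (similar calculation)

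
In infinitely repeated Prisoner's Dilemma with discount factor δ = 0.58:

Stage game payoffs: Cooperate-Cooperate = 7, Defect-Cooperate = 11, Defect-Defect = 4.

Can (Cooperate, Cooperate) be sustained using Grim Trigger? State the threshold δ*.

δ* = 0.5714; since δ = 0.58 ≥ 0.5714, cooperation can be sustained

Work:
For Grim Trigger:
Cooperate forever: 7/(1-δ)
Defect then punished: 11 + 4·δ/(1-δ)
Need: 7/(1-δ) ≥ 11 + 4·δ/(1-δ)
Solving: δ ≥ (T-R)/(T-P) = (11-7)/(11-4) = 0.5714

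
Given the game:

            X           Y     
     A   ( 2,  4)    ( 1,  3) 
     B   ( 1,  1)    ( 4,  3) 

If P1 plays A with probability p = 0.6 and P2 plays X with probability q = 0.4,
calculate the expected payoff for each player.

E[P1] = 1.96, E[P2] = 2.92

Work:
E[P1] = p·q·π₁(A,X) + p·(1-q)·π₁(A,Y) + (1-p)·q·π₁(B,X) + (1-p)·(1-q)·π₁(B,Y)
= 0.6·0.4·2 + 0.6·0.6·1 + 0.4·0.4·1 + 0.4·0.6·4
= 1.96

E[P2] = 2.92 (similar calculation)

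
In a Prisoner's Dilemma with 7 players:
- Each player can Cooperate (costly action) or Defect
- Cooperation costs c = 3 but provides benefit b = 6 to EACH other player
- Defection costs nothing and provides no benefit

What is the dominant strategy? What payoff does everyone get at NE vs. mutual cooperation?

Dominant: Defect; NE payoff = 0; Coop payoff = 33

Work:
Defect dominates (saves cost c = 3, benefit to others is external)
NE: All defect → everyone gets 0
If all cooperate: each receives (6)×6 - 3 = 33
Social dilemma: 33 > 0 but NE gives 0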